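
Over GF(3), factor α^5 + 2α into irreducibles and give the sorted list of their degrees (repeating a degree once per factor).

Write h(α) = α^5 + 2α.
Roots in GF(3): h(0) = 0 → root; h(1) = 0 → root; h(2) = 0 → root.
Linear factors from roots: (α), (α + 2), (α + 1).
Complete factorization: h(α) = (α)·(α + 1)·(α + 2)·(α^2 + 1).
Factor degrees with multiplicity: 1 + 1 + 1 + 2 = 5.

1, 1, 1, 2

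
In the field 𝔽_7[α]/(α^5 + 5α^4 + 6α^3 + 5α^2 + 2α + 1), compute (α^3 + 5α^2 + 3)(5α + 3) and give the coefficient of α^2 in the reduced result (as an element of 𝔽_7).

1

Multiply in 𝔽_7[α]: (α^3 + 5α^2 + 3)·(5α + 3) = 5α^4 + α^2 + α + 2.
Reduced: 5α^4 + α^2 + α + 2.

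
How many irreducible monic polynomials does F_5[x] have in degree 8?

By the necklace-counting formula, N_5(8) = (1/8) Σ_{d|8} μ(8/d)·5^d.
Divisors of 8: 1, 2, 4, 8; μ(8/d) for each: 0, 0, -1, 1.
Σ = − 5^4 + 5^8 = 390000.
N = 390000/8 = 48750.

48750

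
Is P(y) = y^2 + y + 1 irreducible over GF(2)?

Yes

Check for roots in GF(2): P(0) = 1; P(1) = 1.
No roots. A degree-2 polynomial over a field with no linear factor is irreducible.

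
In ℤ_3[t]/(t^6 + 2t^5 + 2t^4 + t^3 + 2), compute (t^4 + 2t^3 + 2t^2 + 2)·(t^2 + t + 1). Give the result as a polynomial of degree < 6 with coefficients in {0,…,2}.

t^5 + t^2 + 2t

Multiply in ℤ_3[t]: (t^4 + 2t^3 + 2t^2 + 2)·(t^2 + t + 1) = t^6 + 2t^4 + t^3 + t^2 + 2t + 2.
Reduce using t^6 ≡ t^5 + t^4 + 2t^3 + 1 (mod t^6 + 2t^5 + 2t^4 + t^3 + 2).
Reduced: t^5 + t^2 + 2t.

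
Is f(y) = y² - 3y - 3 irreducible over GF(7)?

Check for roots in GF(7): f(0) = 4; f(1) = 2; f(2) = 2; f(3) = 4; f(4) = 1; f(5) = 0 → root; f(6) = 1.
f(5) = 0, so (y − 5) divides f(y); f is reducible.

No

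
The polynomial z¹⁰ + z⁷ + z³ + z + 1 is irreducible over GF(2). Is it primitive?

Write f(z) = z¹⁰ + z⁷ + z³ + z + 1.
|GF(2^10)^×| = 2^10 − 1 = 1023. Prime factorization: 1023 = 3·11·31.
f is primitive ⇔ z has order 1023 in GF(2)[z]/(f), i.e. z^(1023/q) ≠ 1 for each prime q | 1023.
z^(341) mod f = z⁹ + z⁸ + z³.
z^(93) mod f = z⁹ + z⁵ + z³ + z + 1.
z^(33) mod f = z⁷ + z⁵ + z⁴ + z³ + z² + z.
None equal 1, so z has full order 1023; f is primitive.

Yes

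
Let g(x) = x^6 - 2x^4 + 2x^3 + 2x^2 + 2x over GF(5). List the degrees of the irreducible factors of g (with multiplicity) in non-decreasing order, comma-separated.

Roots in GF(5): g(0) = 0 → root; g(1) = 0 → root; g(2) = 0 → root; g(3) = 0 → root; g(4) = 2.
Linear factors from roots: (x), (x - 1), (x - 2), (x + 2).
Complete factorization: g(x) = (x)·(x - 2)·(x + 2)^2·(x - 1)^2.
Factor degrees with multiplicity: 1 + 1 + 1 + 1 + 1 + 1 = 6.

1, 1, 1, 1, 1, 1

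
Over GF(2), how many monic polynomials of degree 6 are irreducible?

9

By the necklace-counting formula, N_2(6) = (1/6) Σ_{d|6} μ(6/d)·2^d.
Divisors of 6: 1, 2, 3, 6; μ(6/d) for each: 1, -1, -1, 1.
Σ = 2^1 − 2^2 − 2^3 + 2^6 = 54.
N = 54/6 = 9.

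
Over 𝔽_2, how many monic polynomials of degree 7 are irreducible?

18

The number of monic irreducibles of degree 7 over GF(2) is (1/7)·Σ_{d∣7} μ(7/d) 2^d.
Divisors of 7: 1, 7; μ(7/d) for each: -1, 1.
Σ = − 2^1 + 2^7 = 126.
N = 126/7 = 18.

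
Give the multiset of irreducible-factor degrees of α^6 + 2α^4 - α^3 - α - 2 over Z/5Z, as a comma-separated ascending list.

6

Write h(α) = α^6 + 2α^4 - α^3 - α - 2.
Roots in Z/5Z: h(0) = 3; h(1) = 4; h(2) = 4; h(3) = 4; h(4) = 3.
Complete factorization: h(α) = (α^6 + 2α^4 - α^3 - α - 2).
Factor degrees with multiplicity: 6 = 6.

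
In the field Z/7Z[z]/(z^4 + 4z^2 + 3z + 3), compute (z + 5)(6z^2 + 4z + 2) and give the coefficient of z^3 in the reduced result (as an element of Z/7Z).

Multiply in Z/7Z[z]: (z + 5)·(6z^2 + 4z + 2) = 6z^3 + 6z^2 + z + 3.
Reduced: 6z^3 + 6z^2 + z + 3.

6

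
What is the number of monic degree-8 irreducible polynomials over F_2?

x^(2^8) − x is the product of all monic irreducibles of degree dividing 8; Möbius inversion gives N = (1/8) Σ μ(8/d)·2^d.
Divisors of 8: 1, 2, 4, 8; μ(8/d) for each: 0, 0, -1, 1.
Σ = − 2^4 + 2^8 = 240.
N = 240/8 = 30.

30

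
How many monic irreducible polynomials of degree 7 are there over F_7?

By the necklace-counting formula, N_7(7) = (1/7) Σ_{d|7} μ(7/d)·7^d.
Divisors of 7: 1, 7; μ(7/d) for each: -1, 1.
Σ = − 7^1 + 7^7 = 823536.
N = 823536/7 = 117648.

117648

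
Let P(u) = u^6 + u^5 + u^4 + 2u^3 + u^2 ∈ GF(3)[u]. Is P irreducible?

No

Check for roots in GF(3): P(0) = 0 → root; P(1) = 0 → root; P(2) = 0 → root.
P(0) = 0, so (u) divides P(u); P is reducible.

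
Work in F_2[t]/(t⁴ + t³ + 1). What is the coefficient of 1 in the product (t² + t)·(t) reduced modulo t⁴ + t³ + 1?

Multiply in F_2[t]: (t² + t)·(t) = t³ + t².
Reduced: t³ + t².

0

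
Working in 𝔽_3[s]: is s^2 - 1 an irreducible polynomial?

No

Write h(s) = s^2 - 1.
Check for roots in 𝔽_3: h(0) = 2; h(1) = 0 → root; h(2) = 0 → root.
h(1) = 0, so (s − 1) divides h(s); h is reducible.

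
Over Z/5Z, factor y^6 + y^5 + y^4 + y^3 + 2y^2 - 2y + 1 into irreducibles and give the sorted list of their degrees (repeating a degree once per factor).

Write f(y) = y^6 + y^5 + y^4 + y^3 + 2y^2 - 2y + 1.
Roots in Z/5Z: f(0) = 1; f(1) = 0 → root; f(2) = 0 → root; f(3) = 3; f(4) = 0 → root.
Linear factors from roots: (y - 1), (y - 2), (y + 1).
Complete factorization: f(y) = (y + 1)·(y - 2)·(y - 1)^2·(y^2 - y + 2).
Factor degrees with multiplicity: 1 + 1 + 1 + 1 + 2 = 6.

1, 1, 1, 1, 2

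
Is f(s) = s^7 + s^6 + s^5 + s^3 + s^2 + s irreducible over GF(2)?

Check for roots in GF(2): f(0) = 0 → root; f(1) = 0 → root.
f(0) = 0, so (s) divides f(s); f is reducible.

No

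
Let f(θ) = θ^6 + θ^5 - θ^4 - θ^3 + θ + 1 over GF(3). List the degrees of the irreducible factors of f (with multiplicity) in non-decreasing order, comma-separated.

1, 2, 3

Roots in GF(3): f(0) = 1; f(1) = 2; f(2) = 0 → root.
Linear factors from roots: (θ + 1).
Complete factorization: f(θ) = (θ + 1)·(θ^2 - θ - 1)·(θ^3 + θ^2 + θ - 1).
Factor degrees with multiplicity: 1 + 2 + 3 = 6.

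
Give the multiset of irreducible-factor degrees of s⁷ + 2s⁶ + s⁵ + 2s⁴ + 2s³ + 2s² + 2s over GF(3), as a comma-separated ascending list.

Write h(s) = s⁷ + 2s⁶ + s⁵ + 2s⁴ + 2s³ + 2s² + 2s.
Roots in GF(3): h(0) = 0 → root; h(1) = 0 → root; h(2) = 0 → root.
Linear factors from roots: (s), (s + 2), (s + 1).
Complete factorization: h(s) = (s)·(s + 1)·(s + 2)·(s² + s + 2)^2.
Factor degrees with multiplicity: 1 + 1 + 1 + 2 + 2 = 7.

1, 1, 1, 2, 2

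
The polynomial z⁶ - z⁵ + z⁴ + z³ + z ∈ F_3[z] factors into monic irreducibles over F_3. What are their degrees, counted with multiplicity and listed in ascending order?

Write f(z) = z⁶ - z⁵ + z⁴ + z³ + z.
Roots in F_3: f(0) = 0 → root; f(1) = 0 → root; f(2) = 1.
Linear factors from roots: (z), (z - 1).
Complete factorization: f(z) = (z)·(z - 1)^2·(z³ + z² - z + 1).
Factor degrees with multiplicity: 1 + 1 + 1 + 3 = 6.

1, 1, 1, 3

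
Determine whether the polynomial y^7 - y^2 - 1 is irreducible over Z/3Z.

Write h(y) = y^7 - y^2 - 1.
Check for roots in Z/3Z: h(0) = 2; h(1) = 2; h(2) = 0 → root.
h(2) = 0, so (y − 2) divides h(y); h is reducible.

No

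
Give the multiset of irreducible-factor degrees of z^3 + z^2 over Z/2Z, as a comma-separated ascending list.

1, 1, 1

Write h(z) = z^3 + z^2.
Roots in Z/2Z: h(0) = 0 → root; h(1) = 0 → root.
Linear factors from roots: (z), (z + 1).
Complete factorization: h(z) = (z + 1)·(z)^2.
Factor degrees with multiplicity: 1 + 1 + 1 = 3.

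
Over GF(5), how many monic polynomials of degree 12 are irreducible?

20343700

The number of monic irreducibles of degree 12 over GF(5) is (1/12)·Σ_{d∣12} μ(12/d) 5^d.
Divisors of 12: 1, 2, 3, 4, 6, 12; μ(12/d) for each: 0, 1, 0, -1, -1, 1.
Σ = 5^2 − 5^4 − 5^6 + 5^12 = 244124400.
N = 244124400/12 = 20343700.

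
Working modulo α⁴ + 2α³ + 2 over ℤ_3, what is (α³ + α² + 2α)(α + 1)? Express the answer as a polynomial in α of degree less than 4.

2α + 1

Multiply in ℤ_3[α]: (α³ + α² + 2α)·(α + 1) = α⁴ + 2α³ + 2α.
Reduce using α⁴ ≡ α³ + 1 (mod α⁴ + 2α³ + 2).
Reduced: 2α + 1.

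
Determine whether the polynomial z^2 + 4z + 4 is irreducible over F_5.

No

Write P(z) = z^2 + 4z + 4.
Check for roots in F_5: P(0) = 4; P(1) = 4; P(2) = 1; P(3) = 0 → root; P(4) = 1.
P(3) = 0, so (z − 3) divides P(z); P is reducible.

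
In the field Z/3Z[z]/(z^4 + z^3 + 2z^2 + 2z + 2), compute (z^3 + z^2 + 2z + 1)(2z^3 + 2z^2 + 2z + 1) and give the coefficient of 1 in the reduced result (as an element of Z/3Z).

Multiply in Z/3Z[z]: (z^3 + z^2 + 2z + 1)·(2z^3 + 2z^2 + 2z + 1) = 2z^6 + z^5 + 2z^4 + z^2 + z + 1.
Reduce using z^4 ≡ 2z^3 + z^2 + z + 1 (mod z^4 + z^3 + 2z^2 + 2z + 2).
Reduced: 2z^3 + z^2 + 2z.

0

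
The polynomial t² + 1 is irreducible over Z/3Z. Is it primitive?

Write f(t) = t² + 1.
|GF(3^2)^×| = 3^2 − 1 = 8. Prime factorization: 8 = 2^3.
f is primitive ⇔ t has order 8 in GF(3)[t]/(f), i.e. t^(8/q) ≠ 1 for each prime q | 8.
t^(4) mod f = 1
Since t^(4) = 1, the order of t divides 4 < 8; not primitive.

No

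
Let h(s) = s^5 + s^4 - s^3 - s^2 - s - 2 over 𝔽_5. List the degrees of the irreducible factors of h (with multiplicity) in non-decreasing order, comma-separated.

Roots in 𝔽_5: h(0) = 3; h(1) = 2; h(2) = 2; h(3) = 3; h(4) = 4.
Complete factorization: h(s) = (s^2 - s + 2)·(s^3 + 2s^2 - s - 1).
Factor degrees with multiplicity: 2 + 3 = 5.

2, 3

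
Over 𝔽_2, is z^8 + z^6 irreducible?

No

Write f(z) = z^8 + z^6.
Check for roots in 𝔽_2: f(0) = 0 → root; f(1) = 0 → root.
f(0) = 0, so (z) divides f(z); f is reducible.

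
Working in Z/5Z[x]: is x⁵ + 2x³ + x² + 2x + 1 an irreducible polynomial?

Yes

Write P(x) = x⁵ + 2x³ + x² + 2x + 1.
Check for roots in Z/5Z: P(0) = 1; P(1) = 2; P(2) = 2; P(3) = 3; P(4) = 2.
No roots, so no linear factors.
Degree-2 irreducible divisors: test the 10 monic irreducibles of degree 2 over GF(5).
None of them divide P (all give nonzero remainder).
No irreducible factor of degree ≤ 2 exists, so P is irreducible over GF(5).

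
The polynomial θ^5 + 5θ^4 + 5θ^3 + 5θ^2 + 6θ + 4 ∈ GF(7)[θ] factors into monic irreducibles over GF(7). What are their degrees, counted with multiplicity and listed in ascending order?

2, 3

Write g(θ) = θ^5 + 5θ^4 + 5θ^3 + 5θ^2 + 6θ + 4.
Complete factorization: g(θ) = (θ^2 + 2)·(θ^3 + 5θ^2 + 3θ + 2).
Factor degrees with multiplicity: 2 + 3 = 5.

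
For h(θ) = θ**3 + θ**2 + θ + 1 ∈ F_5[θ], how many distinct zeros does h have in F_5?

Evaluate at each of the 5 elements of F_5:
h(0) = 1; h(1) = 4; h(2) = 0 → root; h(3) = 0 → root; h(4) = 0 → root.
Roots: {2, 3, 4}.

3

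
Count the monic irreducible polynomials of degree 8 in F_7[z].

Gauss's count: N_{7}(8) = (1/8) Σ_{d|8} μ(8/d)·7^d.
Divisors of 8: 1, 2, 4, 8; μ(8/d) for each: 0, 0, -1, 1.
Σ = − 7^4 + 7^8 = 5762400.
N = 5762400/8 = 720300.

720300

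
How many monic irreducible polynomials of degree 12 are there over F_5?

20343700

Gauss's count: N_{5}(12) = (1/12) Σ_{d|12} μ(12/d)·5^d.
Divisors of 12: 1, 2, 3, 4, 6, 12; μ(12/d) for each: 0, 1, 0, -1, -1, 1.
Σ = 5^2 − 5^4 − 5^6 + 5^12 = 244124400.
N = 244124400/12 = 20343700.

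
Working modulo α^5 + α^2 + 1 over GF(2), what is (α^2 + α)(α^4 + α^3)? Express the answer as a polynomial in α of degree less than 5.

Multiply in GF(2)[α]: (α^2 + α)·(α^4 + α^3) = α^6 + α^4.
Reduce using α^5 ≡ α^2 + 1 (mod α^5 + α^2 + 1).
Reduced: α^4 + α^3 + α.

α^4 + α^3 + α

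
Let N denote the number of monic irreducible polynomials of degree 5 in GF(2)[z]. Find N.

6

Gauss's count: N_{2}(5) = (1/5) Σ_{d|5} μ(5/d)·2^d.
Divisors of 5: 1, 5; μ(5/d) for each: -1, 1.
Σ = − 2^1 + 2^5 = 30.
N = 30/5 = 6.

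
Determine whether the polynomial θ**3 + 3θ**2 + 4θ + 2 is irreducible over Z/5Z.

No

Write f(θ) = θ**3 + 3θ**2 + 4θ + 2.
Check for roots in Z/5Z: f(0) = 2; f(1) = 0 → root; f(2) = 0 → root; f(3) = 3; f(4) = 0 → root.
f(1) = 0, so (θ − 1) divides f(θ); f is reducible.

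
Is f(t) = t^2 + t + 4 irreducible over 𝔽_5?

No

Check for roots in 𝔽_5: f(0) = 4; f(1) = 1; f(2) = 0 → root; f(3) = 1; f(4) = 4.
f(2) = 0, so (t − 2) divides f(t); f is reducible.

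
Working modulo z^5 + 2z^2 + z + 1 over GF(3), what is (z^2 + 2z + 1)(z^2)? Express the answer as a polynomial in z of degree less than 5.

z^4 + 2z^3 + z^2

Multiply in GF(3)[z]: (z^2 + 2z + 1)·(z^2) = z^4 + 2z^3 + z^2.
Reduced: z^4 + 2z^3 + z^2.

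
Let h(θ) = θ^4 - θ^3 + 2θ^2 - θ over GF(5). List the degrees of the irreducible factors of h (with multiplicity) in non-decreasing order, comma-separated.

1, 1, 2

Roots in GF(5): h(0) = 0 → root; h(1) = 1; h(2) = 4; h(3) = 4; h(4) = 0 → root.
Linear factors from roots: (θ), (θ + 1).
Complete factorization: h(θ) = (θ)·(θ + 1)·(θ^2 - 2θ - 1).
Factor degrees with multiplicity: 1 + 1 + 2 = 4.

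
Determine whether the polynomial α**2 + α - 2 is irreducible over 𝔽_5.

No

Write f(α) = α**2 + α - 2.
Check for roots in 𝔽_5: f(0) = 3; f(1) = 0 → root; f(2) = 4; f(3) = 0 → root; f(4) = 3.
f(1) = 0, so (α − 1) divides f(α); f is reducible.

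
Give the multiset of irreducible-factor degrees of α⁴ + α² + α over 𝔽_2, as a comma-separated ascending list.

1, 3

Write h(α) = α⁴ + α² + α.
Roots in 𝔽_2: h(0) = 0 → root; h(1) = 1.
Linear factors from roots: (α).
Complete factorization: h(α) = (α)·(α³ + α + 1).
Factor degrees with multiplicity: 1 + 3 = 4.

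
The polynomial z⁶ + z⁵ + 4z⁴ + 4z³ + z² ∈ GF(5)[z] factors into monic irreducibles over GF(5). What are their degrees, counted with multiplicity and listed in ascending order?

1, 1, 4

Write h(z) = z⁶ + z⁵ + 4z⁴ + 4z³ + z².
Roots in GF(5): h(0) = 0 → root; h(1) = 1; h(2) = 1; h(3) = 3; h(4) = 1.
Linear factors from roots: (z).
Complete factorization: h(z) = (z)^2·(z⁴ + z³ + 4z² + 4z + 1).
Factor degrees with multiplicity: 1 + 1 + 4 = 6.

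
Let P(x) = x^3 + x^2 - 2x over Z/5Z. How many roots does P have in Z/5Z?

3

Evaluate at each of the 5 elements of Z/5Z:
P(0) = 0 → root; P(1) = 0 → root; P(2) = 3; P(3) = 0 → root; P(4) = 2.
Roots: {0, 1, 3}.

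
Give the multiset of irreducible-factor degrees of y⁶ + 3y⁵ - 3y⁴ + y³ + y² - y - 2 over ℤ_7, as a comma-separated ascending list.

Write g(y) = y⁶ + 3y⁵ - 3y⁴ + y³ + y² - y - 2.
Linear factors from roots: (y - 1), (y - 3), (y + 2).
Complete factorization: g(y) = (y + 2)·(y - 3)·(y - 1)·(y³ - 2y² - 2y + 2).
Factor degrees with multiplicity: 1 + 1 + 1 + 3 = 6.

1, 1, 1, 3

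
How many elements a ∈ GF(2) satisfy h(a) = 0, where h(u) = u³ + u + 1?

Evaluate at each of the 2 elements of GF(2):
h(0) = 1; h(1) = 1.
No element is a root.

0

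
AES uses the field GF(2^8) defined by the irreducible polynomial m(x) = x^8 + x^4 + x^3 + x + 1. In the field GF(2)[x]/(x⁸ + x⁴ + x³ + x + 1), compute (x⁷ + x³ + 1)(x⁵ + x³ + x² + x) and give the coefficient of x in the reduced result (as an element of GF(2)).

Multiply in GF(2)[x]: (x⁷ + x³ + 1)·(x⁵ + x³ + x² + x) = x¹² + x¹⁰ + x⁹ + x⁶ + x⁴ + x³ + x² + x.
Reduce using x⁸ ≡ x⁴ + x³ + x + 1 (mod x⁸ + x⁴ + x³ + x + 1).
Reduced: x⁷ + x⁵ + x³ + x² + x + 1.

1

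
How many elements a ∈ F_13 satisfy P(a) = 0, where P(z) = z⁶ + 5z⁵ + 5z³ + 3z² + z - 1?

Evaluate at each of the 13 elements of F_13:
P(0) = 12; P(1) = 1; P(2) = 4; P(3) = 2; P(4) = 6; P(5) = 0 → root; P(6) = 6; P(7) = 11; P(8) = 3; P(9) = 12; P(10) = 0 → root; P(11) = 3; P(12) = 5.
Roots: {5, 10}.

2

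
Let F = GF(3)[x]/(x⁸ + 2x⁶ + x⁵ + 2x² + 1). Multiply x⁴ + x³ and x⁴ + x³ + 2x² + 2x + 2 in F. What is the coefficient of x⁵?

Multiply in GF(3)[x]: (x⁴ + x³)·(x⁴ + x³ + 2x² + 2x + 2) = x⁸ + 2x⁷ + x⁵ + x⁴ + 2x³.
Reduce using x⁸ ≡ x⁶ + 2x⁵ + x² + 2 (mod x⁸ + 2x⁶ + x⁵ + 2x² + 1).
Reduced: 2x⁷ + x⁶ + x⁴ + 2x³ + x² + 2.

0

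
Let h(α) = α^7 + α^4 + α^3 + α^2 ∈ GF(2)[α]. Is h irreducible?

Check for roots in GF(2): h(0) = 0 → root; h(1) = 0 → root.
h(0) = 0, so (α) divides h(α); h is reducible.

No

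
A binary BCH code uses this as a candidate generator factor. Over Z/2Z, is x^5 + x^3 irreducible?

No

Write h(x) = x^5 + x^3.
Check for roots in Z/2Z: h(0) = 0 → root; h(1) = 0 → root.
h(0) = 0, so (x) divides h(x); h is reducible.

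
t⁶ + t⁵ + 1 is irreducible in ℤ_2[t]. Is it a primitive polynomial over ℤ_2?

Write f(t) = t⁶ + t⁵ + 1.
|GF(2^6)^×| = 2^6 − 1 = 63. Prime factorization: 63 = 3^2·7.
f is primitive ⇔ t has order 63 in GF(2)[t]/(f), i.e. t^(63/q) ≠ 1 for each prime q | 63.
t^(21) mod f = t⁵ + t⁴ + t³ + 1.
t^(9) mod f = t⁵ + t³ + t² + t + 1.
None equal 1, so t has full order 63; f is primitive.

Yes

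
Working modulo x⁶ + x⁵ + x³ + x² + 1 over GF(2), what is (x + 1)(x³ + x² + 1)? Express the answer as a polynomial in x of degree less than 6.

x^4 + x^2 + x + 1

Multiply in GF(2)[x]: (x + 1)·(x³ + x² + 1) = x⁴ + x² + x + 1.
Reduced: x⁴ + x² + x + 1.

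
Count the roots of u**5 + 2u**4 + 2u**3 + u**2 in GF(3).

3

Write P(u) = u**5 + 2u**4 + 2u**3 + u**2.
Evaluate at each of the 3 elements of GF(3):
P(0) = 0 → root; P(1) = 0 → root; P(2) = 0 → root.
Roots: {0, 1, 2}.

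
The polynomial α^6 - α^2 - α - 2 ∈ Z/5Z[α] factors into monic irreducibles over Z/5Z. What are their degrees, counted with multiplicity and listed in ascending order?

Write f(α) = α^6 - α^2 - α - 2.
Roots in Z/5Z: f(0) = 3; f(1) = 2; f(2) = 1; f(3) = 0 → root; f(4) = 4.
Linear factors from roots: (α + 2).
Complete factorization: f(α) = (α + 2)·(α^2 + α + 1)·(α^3 + 2α^2 + α - 1).
Factor degrees with multiplicity: 1 + 2 + 3 = 6.

1, 2, 3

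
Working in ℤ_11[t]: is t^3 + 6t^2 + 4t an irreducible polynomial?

Write m(t) = t^3 + 6t^2 + 4t.
Check each element of ℤ_11 for a root: m(0)=0, m(1)=0, m(2)=7, m(3)=5, m(4)=0, m(5)=9, m(6)=5, m(7)=5, m(8)=4, m(9)=8, m(10)=1.
m(0) = 0, so (t) divides m(t); m is reducible.

No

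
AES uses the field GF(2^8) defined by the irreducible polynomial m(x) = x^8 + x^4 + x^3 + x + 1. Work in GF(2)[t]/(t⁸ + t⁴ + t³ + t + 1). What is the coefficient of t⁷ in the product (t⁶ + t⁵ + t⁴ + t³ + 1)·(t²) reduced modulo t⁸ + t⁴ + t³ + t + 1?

1

Multiply in GF(2)[t]: (t⁶ + t⁵ + t⁴ + t³ + 1)·(t²) = t⁸ + t⁷ + t⁶ + t⁵ + t².
Reduce using t⁸ ≡ t⁴ + t³ + t + 1 (mod t⁸ + t⁴ + t³ + t + 1).
Reduced: t⁷ + t⁶ + t⁵ + t⁴ + t³ + t² + t + 1.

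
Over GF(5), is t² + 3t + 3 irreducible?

Yes

Write g(t) = t² + 3t + 3.
Check for roots in GF(5): g(0) = 3; g(1) = 2; g(2) = 3; g(3) = 1; g(4) = 1.
No roots. A degree-2 polynomial over a field with no linear factor is irreducible.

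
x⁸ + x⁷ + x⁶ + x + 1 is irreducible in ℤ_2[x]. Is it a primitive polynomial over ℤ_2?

Yes

Write f(x) = x⁸ + x⁷ + x⁶ + x + 1.
|GF(2^8)^×| = 2^8 − 1 = 255. Prime factorization: 255 = 3·5·17.
f is primitive ⇔ x has order 255 in GF(2)[x]/(f), i.e. x^(255/q) ≠ 1 for each prime q | 255.
x^(85) mod f = x⁷ + x⁵ + x³ + x².
x^(51) mod f = x⁷ + x⁴ + x + 1.
x^(15) mod f = x⁷ + x⁶ + x⁵ + x³ + x² + x.
None equal 1, so x has full order 255; f is primitive.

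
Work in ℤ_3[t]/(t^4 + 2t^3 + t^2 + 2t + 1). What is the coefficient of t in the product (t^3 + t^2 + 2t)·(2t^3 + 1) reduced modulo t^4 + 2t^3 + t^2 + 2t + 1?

Multiply in ℤ_3[t]: (t^3 + t^2 + 2t)·(2t^3 + 1) = 2t^6 + 2t^5 + t^4 + t^3 + t^2 + 2t.
Reduce using t^4 ≡ t^3 + 2t^2 + t + 2 (mod t^4 + 2t^3 + t^2 + 2t + 1).
Reduced: 2t^3 + t.

1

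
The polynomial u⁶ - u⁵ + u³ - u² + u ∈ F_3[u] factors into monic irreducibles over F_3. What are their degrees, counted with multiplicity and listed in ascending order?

1, 2, 3

Write f(u) = u⁶ - u⁵ + u³ - u² + u.
Roots in F_3: f(0) = 0 → root; f(1) = 1; f(2) = 2.
Linear factors from roots: (u).
Complete factorization: f(u) = (u)·(u² + u - 1)·(u³ + u² - 1).
Factor degrees with multiplicity: 1 + 2 + 3 = 6.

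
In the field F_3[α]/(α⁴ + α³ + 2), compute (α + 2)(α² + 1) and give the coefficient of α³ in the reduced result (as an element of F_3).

1

Multiply in F_3[α]: (α + 2)·(α² + 1) = α³ + 2α² + α + 2.
Reduced: α³ + 2α² + α + 2.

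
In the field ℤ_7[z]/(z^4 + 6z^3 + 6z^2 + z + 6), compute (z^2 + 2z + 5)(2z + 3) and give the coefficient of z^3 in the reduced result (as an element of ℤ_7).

2

Multiply in ℤ_7[z]: (z^2 + 2z + 5)·(2z + 3) = 2z^3 + 2z + 1.
Reduced: 2z^3 + 2z + 1.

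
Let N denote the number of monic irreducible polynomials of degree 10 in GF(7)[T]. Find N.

Gauss's count: N_{7}(10) = (1/10) Σ_{d|10} μ(10/d)·7^d.
Divisors of 10: 1, 2, 5, 10; μ(10/d) for each: 1, -1, -1, 1.
Σ = 7^1 − 7^2 − 7^5 + 7^10 = 282458400.
N = 282458400/10 = 28245840.

28245840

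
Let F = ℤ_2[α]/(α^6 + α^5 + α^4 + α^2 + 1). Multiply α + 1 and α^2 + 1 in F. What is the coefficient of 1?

Multiply in ℤ_2[α]: (α + 1)·(α^2 + 1) = α^3 + α^2 + α + 1.
Reduced: α^3 + α^2 + α + 1.

1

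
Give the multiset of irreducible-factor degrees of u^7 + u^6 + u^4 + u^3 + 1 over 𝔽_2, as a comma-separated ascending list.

3, 4

Write f(u) = u^7 + u^6 + u^4 + u^3 + 1.
Roots in 𝔽_2: f(0) = 1; f(1) = 1.
Complete factorization: f(u) = (u^3 + u + 1)·(u^4 + u^3 + u^2 + u + 1).
Factor degrees with multiplicity: 3 + 4 = 7.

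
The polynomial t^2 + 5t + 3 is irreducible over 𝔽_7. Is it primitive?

Yes

Write f(t) = t^2 + 5t + 3.
|GF(7^2)^×| = 7^2 − 1 = 48. Prime factorization: 48 = 2^4·3.
f is primitive ⇔ t has order 48 in GF(7)[t]/(f), i.e. t^(48/q) ≠ 1 for each prime q | 48.
t^(24) mod f = 6.
t^(16) mod f = 2.
None equal 1, so t has full order 48; f is primitive.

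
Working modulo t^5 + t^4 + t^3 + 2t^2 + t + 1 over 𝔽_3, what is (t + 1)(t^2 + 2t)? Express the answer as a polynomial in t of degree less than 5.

Multiply in 𝔽_3[t]: (t + 1)·(t^2 + 2t) = t^3 + 2t.
Reduced: t^3 + 2t.

t^3 + 2t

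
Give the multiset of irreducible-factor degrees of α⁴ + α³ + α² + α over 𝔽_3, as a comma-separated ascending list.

Write h(α) = α⁴ + α³ + α² + α.
Roots in 𝔽_3: h(0) = 0 → root; h(1) = 1; h(2) = 0 → root.
Linear factors from roots: (α), (α + 1).
Complete factorization: h(α) = (α)·(α + 1)·(α² + 1).
Factor degrees with multiplicity: 1 + 1 + 2 = 4.

1, 1, 2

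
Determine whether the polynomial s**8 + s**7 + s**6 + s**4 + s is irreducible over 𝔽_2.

Write m(s) = s**8 + s**7 + s**6 + s**4 + s.
Check for roots in 𝔽_2: m(0) = 0 → root; m(1) = 1.
m(0) = 0, so (s) divides m(s); m is reducible.

No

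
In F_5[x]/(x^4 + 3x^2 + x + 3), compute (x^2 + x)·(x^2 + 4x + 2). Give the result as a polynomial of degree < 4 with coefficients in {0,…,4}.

Multiply in F_5[x]: (x^2 + x)·(x^2 + 4x + 2) = x^4 + x^2 + 2x.
Reduce using x^4 ≡ 2x^2 + 4x + 2 (mod x^4 + 3x^2 + x + 3).
Reduced: 3x^2 + x + 2.

3x^2 + x + 2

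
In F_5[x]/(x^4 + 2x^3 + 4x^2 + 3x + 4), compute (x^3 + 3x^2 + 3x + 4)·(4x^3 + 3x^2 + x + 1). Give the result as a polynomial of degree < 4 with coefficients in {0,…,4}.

3x^2 + 3x + 1

Multiply in F_5[x]: (x^3 + 3x^2 + 3x + 4)·(4x^3 + 3x^2 + x + 1) = 4x^6 + 2x^4 + 4x^3 + 3x^2 + 2x + 4.
Reduce using x^4 ≡ 3x^3 + x^2 + 2x + 1 (mod x^4 + 2x^3 + 4x^2 + 3x + 4).
Reduced: 3x^2 + 3x + 1.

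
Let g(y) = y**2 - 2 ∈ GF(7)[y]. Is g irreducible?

Check for roots in GF(7): g(0) = 5; g(1) = 6; g(2) = 2; g(3) = 0 → root; g(4) = 0 → root; g(5) = 2; g(6) = 6.
g(3) = 0, so (y − 3) divides g(y); g is reducible.

No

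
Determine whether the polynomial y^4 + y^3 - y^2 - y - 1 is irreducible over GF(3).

Yes

Write g(y) = y^4 + y^3 - y^2 - y - 1.
Check for roots in GF(3): g(0) = 2; g(1) = 2; g(2) = 2.
No roots, so no linear factors.
Monic irreducibles of degree 2 over GF(3): y^2 + 1, y^2 + y - 1, y^2 - y - 1.
None of them divide g (all give nonzero remainder).
No irreducible factor of degree ≤ 2 exists, so g is irreducible over GF(3).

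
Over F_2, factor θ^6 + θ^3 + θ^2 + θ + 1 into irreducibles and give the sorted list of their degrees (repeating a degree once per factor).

Write h(θ) = θ^6 + θ^3 + θ^2 + θ + 1.
Roots in F_2: h(0) = 1; h(1) = 1.
Complete factorization: h(θ) = (θ^2 + θ + 1)·(θ^4 + θ^3 + 1).
Factor degrees with multiplicity: 2 + 4 = 6.

2, 4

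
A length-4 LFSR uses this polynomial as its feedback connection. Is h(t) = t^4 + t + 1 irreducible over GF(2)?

Check for roots in GF(2): h(0) = 1; h(1) = 1.
No roots, so no linear factors.
Monic irreducibles of degree 2 over GF(2): t^2 + t + 1.
None of them divide h (all give nonzero remainder).
No irreducible factor of degree ≤ 2 exists, so h is irreducible over GF(2).

Yes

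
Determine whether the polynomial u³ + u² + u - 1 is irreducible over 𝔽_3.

Yes

Write g(u) = u³ + u² + u - 1.
Check for roots in 𝔽_3: g(0) = 2; g(1) = 2; g(2) = 1.
No roots. A degree-3 polynomial over a field with no linear factor is irreducible.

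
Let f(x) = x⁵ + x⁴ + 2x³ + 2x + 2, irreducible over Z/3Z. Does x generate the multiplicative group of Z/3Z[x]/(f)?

No

|GF(3^5)^×| = 3^5 − 1 = 242. Prime factorization: 242 = 2·11^2.
f is primitive ⇔ x has order 242 in GF(3)[x]/(f), i.e. x^(242/q) ≠ 1 for each prime q | 242.
x^(121) mod f = 1
x^(22) mod f = x⁴ + 2x.
Since x^(121) = 1, the order of x divides 121 < 242; not primitive.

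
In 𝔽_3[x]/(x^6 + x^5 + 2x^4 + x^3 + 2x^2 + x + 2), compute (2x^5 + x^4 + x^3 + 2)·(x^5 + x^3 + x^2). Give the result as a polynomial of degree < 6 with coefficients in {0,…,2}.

Multiply in 𝔽_3[x]: (2x^5 + x^4 + x^3 + 2)·(x^5 + x^3 + x^2) = 2x^10 + x^9 + 2x^6 + 2x^3 + 2x^2.
Reduce using x^6 ≡ 2x^5 + x^4 + 2x^3 + x^2 + 2x + 1 (mod x^6 + x^5 + 2x^4 + x^3 + 2x^2 + x + 2).
Reduced: x^5 + 2x^4 + 2x^3 + x^2 + x + 2.

x^5 + 2x^4 + 2x^3 + x^2 + x + 2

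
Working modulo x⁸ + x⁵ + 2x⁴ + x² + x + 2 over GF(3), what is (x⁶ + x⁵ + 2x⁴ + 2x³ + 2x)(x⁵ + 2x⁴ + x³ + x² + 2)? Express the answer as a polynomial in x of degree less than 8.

Multiply in GF(3)[x]: (x⁶ + x⁵ + 2x⁴ + 2x³ + 2x)·(x⁵ + 2x⁴ + x³ + x² + 2) = x¹¹ + 2x⁹ + 2x⁸ + x⁷ + 2x⁶ + 2x⁵ + x.
Reduce using x⁸ ≡ 2x⁵ + x⁴ + 2x² + 2x + 1 (mod x⁸ + x⁵ + 2x⁴ + x² + x + 2).
Reduced: 2x⁷ + 2x⁵ + 2x³ + 2x + 1.

2x^7 + 2x^5 + 2x^3 + 2x + 1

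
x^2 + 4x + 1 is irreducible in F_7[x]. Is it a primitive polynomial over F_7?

Write f(x) = x^2 + 4x + 1.
|GF(7^2)^×| = 7^2 − 1 = 48. Prime factorization: 48 = 2^4·3.
f is primitive ⇔ x has order 48 in GF(7)[x]/(f), i.e. x^(48/q) ≠ 1 for each prime q | 48.
x^(24) mod f = 1
x^(16) mod f = 1
Since x^(24) = 1, the order of x divides 24 < 48; not primitive.

No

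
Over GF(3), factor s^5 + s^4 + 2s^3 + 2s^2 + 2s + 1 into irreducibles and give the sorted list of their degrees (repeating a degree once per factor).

1, 1, 1, 2

Write g(s) = s^5 + s^4 + 2s^3 + 2s^2 + 2s + 1.
Roots in GF(3): g(0) = 1; g(1) = 0 → root; g(2) = 2.
Linear factors from roots: (s + 2).
Complete factorization: g(s) = (s + 2)^3·(s^2 + s + 2).
Factor degrees with multiplicity: 1 + 1 + 1 + 2 = 5.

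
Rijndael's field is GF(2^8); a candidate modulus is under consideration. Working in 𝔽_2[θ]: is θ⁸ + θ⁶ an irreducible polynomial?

No

Write f(θ) = θ⁸ + θ⁶.
Check for roots in 𝔽_2: f(0) = 0 → root; f(1) = 0 → root.
f(0) = 0, so (θ) divides f(θ); f is reducible.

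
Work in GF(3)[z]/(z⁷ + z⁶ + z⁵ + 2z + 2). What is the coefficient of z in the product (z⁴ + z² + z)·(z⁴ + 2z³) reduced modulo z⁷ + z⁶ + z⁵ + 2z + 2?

Multiply in GF(3)[z]: (z⁴ + z² + z)·(z⁴ + 2z³) = z⁸ + 2z⁷ + z⁶ + 2z⁴.
Reduce using z⁷ ≡ 2z⁶ + 2z⁵ + z + 1 (mod z⁷ + z⁶ + z⁵ + 2z + 2).
Reduced: 2z⁶ + 2z⁵ + 2z⁴ + z² + 2z + 1.

2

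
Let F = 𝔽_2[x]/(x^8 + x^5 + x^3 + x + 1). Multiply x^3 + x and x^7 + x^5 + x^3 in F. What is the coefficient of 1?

Multiply in 𝔽_2[x]: (x^3 + x)·(x^7 + x^5 + x^3) = x^10 + x^4.
Reduce using x^8 ≡ x^5 + x^3 + x + 1 (mod x^8 + x^5 + x^3 + x + 1).
Reduced: x^7 + x^5 + x^4 + x^3 + x^2.

0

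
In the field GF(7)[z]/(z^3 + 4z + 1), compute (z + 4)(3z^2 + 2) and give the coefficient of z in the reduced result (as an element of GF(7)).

4

Multiply in GF(7)[z]: (z + 4)·(3z^2 + 2) = 3z^3 + 5z^2 + 2z + 1.
Reduce using z^3 ≡ 3z + 6 (mod z^3 + 4z + 1).
Reduced: 5z^2 + 4z + 5.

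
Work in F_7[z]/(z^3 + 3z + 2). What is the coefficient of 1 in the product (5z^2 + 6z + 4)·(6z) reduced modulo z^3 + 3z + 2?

3

Multiply in F_7[z]: (5z^2 + 6z + 4)·(6z) = 2z^3 + z^2 + 3z.
Reduce using z^3 ≡ 4z + 5 (mod z^3 + 3z + 2).
Reduced: z^2 + 4z + 3.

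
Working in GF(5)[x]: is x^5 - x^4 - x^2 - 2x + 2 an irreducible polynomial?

No

Write P(x) = x^5 - x^4 - x^2 - 2x + 2.
Check for roots in GF(5): P(0) = 2; P(1) = 4; P(2) = 0 → root; P(3) = 4; P(4) = 1.
P(2) = 0, so (x − 2) divides P(x); P is reducible.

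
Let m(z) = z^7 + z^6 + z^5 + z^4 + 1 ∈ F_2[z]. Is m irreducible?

Check for roots in F_2: m(0) = 1; m(1) = 1.
No roots, so no linear factors.
Monic irreducibles of degree 2 over GF(2): z^2 + z + 1.
None of them divide m (all give nonzero remainder).
Monic irreducibles of degree 3 over GF(2): z^3 + z + 1, z^3 + z^2 + 1.
None of them divide m (all give nonzero remainder).
No irreducible factor of degree ≤ 3 exists, so m is irreducible over GF(2).

Yes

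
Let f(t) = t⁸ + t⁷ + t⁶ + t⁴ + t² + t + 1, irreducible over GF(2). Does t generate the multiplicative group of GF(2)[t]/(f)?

|GF(2^8)^×| = 2^8 − 1 = 255. Prime factorization: 255 = 3·5·17.
f is primitive ⇔ t has order 255 in GF(2)[t]/(f), i.e. t^(255/q) ≠ 1 for each prime q | 255.
t^(85) mod f = 1
t^(51) mod f = 1
t^(15) mod f = t⁷ + t⁴ + t³ + t² + t.
Since t^(85) = 1, the order of t divides 85 < 255; not primitive.

No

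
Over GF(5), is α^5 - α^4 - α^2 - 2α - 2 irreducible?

Write P(α) = α^5 - α^4 - α^2 - 2α - 2.
Check for roots in GF(5): P(0) = 3; P(1) = 0 → root; P(2) = 1; P(3) = 0 → root; P(4) = 2.
P(1) = 0, so (α − 1) divides P(α); P is reducible.

No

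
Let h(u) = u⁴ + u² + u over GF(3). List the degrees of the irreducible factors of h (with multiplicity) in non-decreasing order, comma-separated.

Roots in GF(3): h(0) = 0 → root; h(1) = 0 → root; h(2) = 1.
Linear factors from roots: (u), (u + 2).
Complete factorization: h(u) = (u)·(u + 2)·(u² + u + 2).
Factor degrees with multiplicity: 1 + 1 + 2 = 4.

1, 1, 2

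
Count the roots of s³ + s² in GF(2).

2

Write h(s) = s³ + s².
Evaluate at each of the 2 elements of GF(2):
h(0) = 0 → root; h(1) = 0 → root.
Roots: {0, 1}.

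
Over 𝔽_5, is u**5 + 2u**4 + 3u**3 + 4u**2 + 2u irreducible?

No

Write h(u) = u**5 + 2u**4 + 3u**3 + 4u**2 + 2u.
Check for roots in 𝔽_5: h(0) = 0 → root; h(1) = 2; h(2) = 3; h(3) = 3; h(4) = 0 → root.
h(0) = 0, so (u) divides h(u); h is reducible.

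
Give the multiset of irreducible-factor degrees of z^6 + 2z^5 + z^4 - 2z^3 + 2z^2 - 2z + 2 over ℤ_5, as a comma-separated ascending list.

Write g(z) = z^6 + 2z^5 + z^4 - 2z^3 + 2z^2 - 2z + 2.
Roots in ℤ_5: g(0) = 2; g(1) = 4; g(2) = 4; g(3) = 1; g(4) = 3.
Complete factorization: g(z) = (z^6 + 2z^5 + z^4 - 2z^3 + 2z^2 - 2z + 2).
Factor degrees with multiplicity: 6 = 6.

6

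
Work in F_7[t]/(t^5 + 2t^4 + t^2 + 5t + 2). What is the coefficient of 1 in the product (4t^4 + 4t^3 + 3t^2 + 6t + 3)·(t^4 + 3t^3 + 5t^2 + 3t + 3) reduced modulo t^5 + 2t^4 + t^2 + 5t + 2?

6

Multiply in F_7[t]: (4t^4 + 4t^3 + 3t^2 + 6t + 3)·(t^4 + 3t^3 + 5t^2 + 3t + 3) = 4t^8 + 2t^7 + 5t^5 + 4t^4 + 4t^3 + 6t + 2.
Reduce using t^5 ≡ 5t^4 + 6t^2 + 2t + 5 (mod t^5 + 2t^4 + t^2 + 5t + 2).
Reduced: t^4 + 3t^2 + 6t + 6.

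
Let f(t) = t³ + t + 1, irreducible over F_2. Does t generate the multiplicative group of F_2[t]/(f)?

|GF(2^3)^×| = 2^3 − 1 = 7. Prime factorization: 7 = 7.
f is primitive ⇔ t has order 7 in GF(2)[t]/(f), i.e. t^(7/q) ≠ 1 for each prime q | 7.
t^(1) mod f = t.
None equal 1, so t has full order 7; f is primitive.

Yes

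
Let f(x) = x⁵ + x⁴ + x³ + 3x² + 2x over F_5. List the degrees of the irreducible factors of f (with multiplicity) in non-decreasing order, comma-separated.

1, 1, 1, 2

Roots in F_5: f(0) = 0 → root; f(1) = 3; f(2) = 2; f(3) = 4; f(4) = 0 → root.
Linear factors from roots: (x), (x + 1).
Complete factorization: f(x) = (x)·(x + 1)^2·(x² + 4x + 2).
Factor degrees with multiplicity: 1 + 1 + 1 + 2 = 5.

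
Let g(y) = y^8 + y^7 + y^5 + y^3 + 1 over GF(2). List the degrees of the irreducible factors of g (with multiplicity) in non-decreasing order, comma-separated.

Roots in GF(2): g(0) = 1; g(1) = 1.
Complete factorization: g(y) = (y^8 + y^7 + y^5 + y^3 + 1).
Factor degrees with multiplicity: 8 = 8.

8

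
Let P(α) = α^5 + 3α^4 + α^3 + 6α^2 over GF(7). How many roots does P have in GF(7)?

Evaluate at each of the 7 elements of GF(7):
P(0) = 0 → root; P(1) = 4; P(2) = 0 → root; P(3) = 0 → root; P(4) = 6; P(5) = 4; P(6) = 0 → root.
Roots: {0, 2, 3, 6}.

4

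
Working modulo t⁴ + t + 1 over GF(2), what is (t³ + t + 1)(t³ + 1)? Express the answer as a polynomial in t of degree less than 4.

t^3 + t^2

Multiply in GF(2)[t]: (t³ + t + 1)·(t³ + 1) = t⁶ + t⁴ + t + 1.
Reduce using t⁴ ≡ t + 1 (mod t⁴ + t + 1).
Reduced: t³ + t².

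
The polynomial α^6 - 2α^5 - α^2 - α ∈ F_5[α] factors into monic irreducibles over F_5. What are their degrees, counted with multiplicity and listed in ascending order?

1, 2, 3

Write f(α) = α^6 - 2α^5 - α^2 - α.
Roots in F_5: f(0) = 0 → root; f(1) = 2; f(2) = 4; f(3) = 1; f(4) = 3.
Linear factors from roots: (α).
Complete factorization: f(α) = (α)·(α^2 - α + 1)·(α^3 - α^2 - 2α - 1).
Factor degrees with multiplicity: 1 + 2 + 3 = 6.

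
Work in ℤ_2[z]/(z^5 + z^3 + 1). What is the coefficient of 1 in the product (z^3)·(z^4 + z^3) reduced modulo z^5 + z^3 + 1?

Multiply in ℤ_2[z]: (z^3)·(z^4 + z^3) = z^7 + z^6.
Reduce using z^5 ≡ z^3 + 1 (mod z^5 + z^3 + 1).
Reduced: z^4 + z^3 + z^2 + z + 1.

1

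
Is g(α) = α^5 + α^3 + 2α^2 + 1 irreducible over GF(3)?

Yes

Check for roots in GF(3): g(0) = 1; g(1) = 2; g(2) = 1.
No roots, so no linear factors.
Monic irreducibles of degree 2 over GF(3): α^2 + 1, α^2 + α + 2, α^2 + 2α + 2.
None of them divide g (all give nonzero remainder).
No irreducible factor of degree ≤ 2 exists, so g is irreducible over GF(3).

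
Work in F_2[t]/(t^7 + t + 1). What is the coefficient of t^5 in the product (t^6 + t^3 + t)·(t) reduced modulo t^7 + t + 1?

0

Multiply in F_2[t]: (t^6 + t^3 + t)·(t) = t^7 + t^4 + t^2.
Reduce using t^7 ≡ t + 1 (mod t^7 + t + 1).
Reduced: t^4 + t^2 + t + 1.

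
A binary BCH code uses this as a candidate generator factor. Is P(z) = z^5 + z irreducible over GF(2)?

No

Check for roots in GF(2): P(0) = 0 → root; P(1) = 0 → root.
P(0) = 0, so (z) divides P(z); P is reducible.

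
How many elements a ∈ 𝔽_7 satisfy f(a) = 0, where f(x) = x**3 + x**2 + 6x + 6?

Evaluate at each of the 7 elements of 𝔽_7:
f(0) = 6; f(1) = 0 → root; f(2) = 2; f(3) = 4; f(4) = 5; f(5) = 4; f(6) = 0 → root.
Roots: {1, 6}.

2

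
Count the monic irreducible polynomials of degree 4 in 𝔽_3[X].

18

The number of monic irreducibles of degree 4 over GF(3) is (1/4)·Σ_{d∣4} μ(4/d) 3^d.
Divisors of 4: 1, 2, 4; μ(4/d) for each: 0, -1, 1.
Σ = − 3^2 + 3^4 = 72.
N = 72/4 = 18.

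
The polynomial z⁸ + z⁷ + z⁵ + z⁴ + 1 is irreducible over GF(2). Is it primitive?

Write f(z) = z⁸ + z⁷ + z⁵ + z⁴ + 1.
|GF(2^8)^×| = 2^8 − 1 = 255. Prime factorization: 255 = 3·5·17.
f is primitive ⇔ z has order 255 in GF(2)[z]/(f), i.e. z^(255/q) ≠ 1 for each prime q | 255.
z^(85) mod f = z⁷ + z⁶ + z³ + z² + 1.
z^(51) mod f = 1
z^(15) mod f = z⁵ + z⁴ + z + 1.
Since z^(51) = 1, the order of z divides 51 < 255; not primitive.

No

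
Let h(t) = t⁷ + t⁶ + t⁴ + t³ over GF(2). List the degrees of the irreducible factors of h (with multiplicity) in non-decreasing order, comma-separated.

Roots in GF(2): h(0) = 0 → root; h(1) = 0 → root.
Linear factors from roots: (t), (t + 1).
Complete factorization: h(t) = (t + 1)^2·(t)^3·(t² + t + 1).
Factor degrees with multiplicity: 1 + 1 + 1 + 1 + 1 + 2 = 7.

1, 1, 1, 1, 1, 2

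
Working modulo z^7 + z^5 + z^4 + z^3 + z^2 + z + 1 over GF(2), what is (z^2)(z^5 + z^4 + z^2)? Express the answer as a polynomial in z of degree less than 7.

z^6 + z^5 + z^3 + z^2 + z + 1

Multiply in GF(2)[z]: (z^2)·(z^5 + z^4 + z^2) = z^7 + z^6 + z^4.
Reduce using z^7 ≡ z^5 + z^4 + z^3 + z^2 + z + 1 (mod z^7 + z^5 + z^4 + z^3 + z^2 + z + 1).
Reduced: z^6 + z^5 + z^3 + z^2 + z + 1.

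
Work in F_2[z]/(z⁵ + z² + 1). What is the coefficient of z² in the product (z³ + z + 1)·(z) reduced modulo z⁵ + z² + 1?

1

Multiply in F_2[z]: (z³ + z + 1)·(z) = z⁴ + z² + z.
Reduced: z⁴ + z² + z.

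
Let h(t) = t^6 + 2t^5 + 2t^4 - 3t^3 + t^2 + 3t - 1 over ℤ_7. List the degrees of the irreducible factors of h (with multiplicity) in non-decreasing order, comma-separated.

Complete factorization: h(t) = (t^6 + 2t^5 + 2t^4 - 3t^3 + t^2 + 3t - 1).
Factor degrees with multiplicity: 6 = 6.

6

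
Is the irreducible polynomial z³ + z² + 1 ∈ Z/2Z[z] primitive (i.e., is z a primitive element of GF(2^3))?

Write f(z) = z³ + z² + 1.
|GF(2^3)^×| = 2^3 − 1 = 7. Prime factorization: 7 = 7.
f is primitive ⇔ z has order 7 in GF(2)[z]/(f), i.e. z^(7/q) ≠ 1 for each prime q | 7.
z^(1) mod f = z.
None equal 1, so z has full order 7; f is primitive.

Yes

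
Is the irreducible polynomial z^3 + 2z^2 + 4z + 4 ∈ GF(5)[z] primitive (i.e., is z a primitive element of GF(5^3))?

No

Write f(z) = z^3 + 2z^2 + 4z + 4.
|GF(5^3)^×| = 5^3 − 1 = 124. Prime factorization: 124 = 2^2·31.
f is primitive ⇔ z has order 124 in GF(5)[z]/(f), i.e. z^(124/q) ≠ 1 for each prime q | 124.
z^(62) mod f = 1
z^(4) mod f = 4z + 3.
Since z^(62) = 1, the order of z divides 62 < 124; not primitive.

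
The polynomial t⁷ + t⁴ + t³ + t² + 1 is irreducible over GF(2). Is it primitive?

Yes

Write f(t) = t⁷ + t⁴ + t³ + t² + 1.
|GF(2^7)^×| = 2^7 − 1 = 127. Prime factorization: 127 = 127.
f is primitive ⇔ t has order 127 in GF(2)[t]/(f), i.e. t^(127/q) ≠ 1 for each prime q | 127.
t^(1) mod f = t.
None equal 1, so t has full order 127; f is primitive.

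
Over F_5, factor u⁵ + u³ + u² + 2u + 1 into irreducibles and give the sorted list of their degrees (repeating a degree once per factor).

2, 3

Write g(u) = u⁵ + u³ + u² + 2u + 1.
Roots in F_5: g(0) = 1; g(1) = 1; g(2) = 4; g(3) = 1; g(4) = 3.
Complete factorization: g(u) = (u² + u + 1)·(u³ + 4u² + u + 1).
Factor degrees with multiplicity: 2 + 3 = 5.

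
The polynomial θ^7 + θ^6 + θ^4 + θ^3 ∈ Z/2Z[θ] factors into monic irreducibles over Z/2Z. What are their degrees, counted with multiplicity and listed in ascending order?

1, 1, 1, 1, 1, 2

Write h(θ) = θ^7 + θ^6 + θ^4 + θ^3.
Roots in Z/2Z: h(0) = 0 → root; h(1) = 0 → root.
Linear factors from roots: (θ), (θ + 1).
Complete factorization: h(θ) = (θ + 1)^2·(θ)^3·(θ^2 + θ + 1).
Factor degrees with multiplicity: 1 + 1 + 1 + 1 + 1 + 2 = 7.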